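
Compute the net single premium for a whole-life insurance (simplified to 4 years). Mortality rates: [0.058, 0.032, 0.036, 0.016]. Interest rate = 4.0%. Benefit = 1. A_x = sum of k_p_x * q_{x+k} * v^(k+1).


v = 0.961538
Year 0: k_p_x=1.0, q=0.058, term=0.055769
Year 1: k_p_x=0.942, q=0.032, term=0.02787
Year 2: k_p_x=0.911856, q=0.036, term=0.029183
Year 3: k_p_x=0.879029, q=0.016, term=0.012022
A_x = 0.1248


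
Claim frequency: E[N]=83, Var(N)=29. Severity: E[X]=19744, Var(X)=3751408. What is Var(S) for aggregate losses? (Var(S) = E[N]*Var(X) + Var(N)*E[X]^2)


Var(S) = E[N]*Var(X) + Var(N)*E[X]^2
= 83*3751408 + 29*19744^2
= 311366864 + 11304940544
= 1.1616e+10


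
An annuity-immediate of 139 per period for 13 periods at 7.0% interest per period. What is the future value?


FV = PMT * ((1+i)^n - 1) / i
= 139 * ((1.07)^13 - 1) / 0.07
= 139 * (2.409845 - 1) / 0.07
= 2799.5494


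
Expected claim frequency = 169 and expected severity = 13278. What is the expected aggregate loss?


E[S] = E[N] * E[X]
= 169 * 13278
= 2.2440e+06


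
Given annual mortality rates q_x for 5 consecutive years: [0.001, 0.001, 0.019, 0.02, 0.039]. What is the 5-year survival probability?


p_k = 1 - q_k for each year
Survival = product of (1 - q_k)
= 0.999 * 0.999 * 0.981 * 0.98 * 0.961
= 0.922


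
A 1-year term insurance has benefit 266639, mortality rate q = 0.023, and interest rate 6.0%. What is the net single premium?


NSP = benefit * q * v
v = 1/(1+i) = 0.943396
NSP = 266639 * 0.023 * 0.943396
= 5785.5632


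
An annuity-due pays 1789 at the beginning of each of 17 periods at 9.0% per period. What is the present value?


PV_due = PMT * (1-(1+i)^(-n))/i * (1+i)
PV_immediate = 15284.5565
PV_due = 15284.5565 * 1.09
= 16660.1666


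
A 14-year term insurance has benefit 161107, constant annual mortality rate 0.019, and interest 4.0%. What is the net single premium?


NSP = benefit * sum_{k=0}^{n-1} k_p_x * q * v^(k+1)
With constant q=0.019, v=0.961538
Sum = 0.179866
NSP = 161107 * 0.179866
= 28977.7033


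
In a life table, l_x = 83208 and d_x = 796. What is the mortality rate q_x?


q_x = d_x / l_x
= 796 / 83208
= 0.0096


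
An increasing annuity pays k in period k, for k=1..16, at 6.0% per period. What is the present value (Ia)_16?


(Ia)_n = sum_{k=1}^{n} k * v^k, v = 1/(1+i)
v = 0.943396
Sum computed term by term:
(Ia)_16 = 73.5651


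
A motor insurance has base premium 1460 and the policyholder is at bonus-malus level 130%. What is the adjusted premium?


adjusted = base * BM_level / 100
= 1460 * 130 / 100
= 1460 * 1.3
= 1898.0


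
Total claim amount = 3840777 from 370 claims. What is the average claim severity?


severity = total / number
= 3840777 / 370
= 10380.4784


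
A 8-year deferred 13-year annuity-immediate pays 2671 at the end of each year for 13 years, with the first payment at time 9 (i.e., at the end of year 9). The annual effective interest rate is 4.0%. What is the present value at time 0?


PV at time 8 of the 13-year annuity-immediate:
a_n = 2671 * (1-(1+0.04)^(-13))/0.04 = 26671.6654
Discount back 8 years to time 0:
PV = 26671.6654 * (1+0.04)^(-8)
= 26671.6654 * 0.73069
= 19488.7247


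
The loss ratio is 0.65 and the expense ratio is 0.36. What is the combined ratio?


Combined ratio = loss ratio + expense ratio
= 0.65 + 0.36
= 1.01


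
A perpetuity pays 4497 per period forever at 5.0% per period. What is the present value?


PV = PMT / i
= 4497 / 0.05
= 89940.0


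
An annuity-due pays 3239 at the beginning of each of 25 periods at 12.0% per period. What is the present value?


PV_due = PMT * (1-(1+i)^(-n))/i * (1+i)
PV_immediate = 25403.9276
PV_due = 25403.9276 * 1.12
= 28452.3989


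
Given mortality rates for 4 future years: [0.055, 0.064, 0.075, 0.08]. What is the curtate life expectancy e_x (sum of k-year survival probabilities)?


e_x = sum_{k=1}^{n} k_p_x
k_p_x values:
  1_p_x = 0.945
  2_p_x = 0.88452
  3_p_x = 0.818181
  4_p_x = 0.752727
e_x = 3.4004


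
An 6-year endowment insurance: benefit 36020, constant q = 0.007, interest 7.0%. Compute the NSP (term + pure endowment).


Term component = 1182.6313
Pure endowment = 6_p_x * v^6 * benefit = 0.958728 * 0.666342 * 36020 = 23011.0552
NSP = 24193.6865


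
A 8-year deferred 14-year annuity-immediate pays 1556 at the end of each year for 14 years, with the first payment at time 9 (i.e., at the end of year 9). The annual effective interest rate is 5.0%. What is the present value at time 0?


PV at time 8 of the 14-year annuity-immediate:
a_n = 1556 * (1-(1+0.05)^(-14))/0.05 = 15402.2853
Discount back 8 years to time 0:
PV = 15402.2853 * (1+0.05)^(-8)
= 15402.2853 * 0.676839
= 10424.873


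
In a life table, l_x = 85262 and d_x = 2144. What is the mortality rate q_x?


q_x = d_x / l_x
= 2144 / 85262
= 0.0251


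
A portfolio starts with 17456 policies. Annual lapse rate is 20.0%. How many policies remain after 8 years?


remaining = initial * (1 - lapse)^years
= 17456 * (1 - 0.2)^8
= 17456 * 0.167772
= 2928.6308


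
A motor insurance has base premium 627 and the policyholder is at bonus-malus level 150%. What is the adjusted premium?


adjusted = base * BM_level / 100
= 627 * 150 / 100
= 627 * 1.5
= 940.5


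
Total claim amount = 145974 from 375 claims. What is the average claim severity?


severity = total / number
= 145974 / 375
= 389.264


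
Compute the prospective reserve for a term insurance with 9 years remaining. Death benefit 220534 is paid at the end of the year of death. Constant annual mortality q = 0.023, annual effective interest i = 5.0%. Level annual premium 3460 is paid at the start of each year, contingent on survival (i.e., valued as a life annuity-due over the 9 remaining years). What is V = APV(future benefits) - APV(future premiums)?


v = 1/(1+i) = 0.952381
APV(future benefits) per unit = sum_{k=0}^{8} k_p_x * q * v^(k+1) = 0.150346
APV(future benefits) = 220534 * 0.150346 = 33156.4507
Life annuity-due factor ä_{x:9} = sum_{k=0}^{8} k_p_x * v^k = 6.863631
APV(future premiums) = 3460 * 6.863631 = 23748.1641
V = 33156.4507 - 23748.1641
= 9408.2866


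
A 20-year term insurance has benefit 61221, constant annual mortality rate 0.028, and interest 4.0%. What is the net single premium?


NSP = benefit * sum_{k=0}^{n-1} k_p_x * q * v^(k+1)
With constant q=0.028, v=0.961538
Sum = 0.305275
NSP = 61221 * 0.305275
= 18689.2407


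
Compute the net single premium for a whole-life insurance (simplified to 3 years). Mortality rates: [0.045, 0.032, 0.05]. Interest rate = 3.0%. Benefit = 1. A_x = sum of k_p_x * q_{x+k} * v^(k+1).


v = 0.970874
Year 0: k_p_x=1.0, q=0.045, term=0.043689
Year 1: k_p_x=0.955, q=0.032, term=0.028806
Year 2: k_p_x=0.92444, q=0.05, term=0.0423
A_x = 0.1148


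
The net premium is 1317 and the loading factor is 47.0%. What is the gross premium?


Gross = net * (1 + loading)
= 1317 * (1 + 0.47)
= 1317 * 1.47
= 1935.99


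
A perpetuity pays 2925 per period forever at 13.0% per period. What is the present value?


PV = PMT / i
= 2925 / 0.13
= 22500.0


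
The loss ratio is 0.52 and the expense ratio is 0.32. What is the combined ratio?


Combined ratio = loss ratio + expense ratio
= 0.52 + 0.32
= 0.84


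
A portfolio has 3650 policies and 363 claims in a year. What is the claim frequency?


frequency = claims / policies
= 363 / 3650
= 0.0995


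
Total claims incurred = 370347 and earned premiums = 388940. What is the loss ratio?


Loss ratio = claims / premiums
= 370347 / 388940
= 0.9522


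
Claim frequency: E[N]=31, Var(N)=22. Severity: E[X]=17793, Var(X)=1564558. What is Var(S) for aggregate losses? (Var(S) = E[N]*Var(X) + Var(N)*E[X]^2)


Var(S) = E[N]*Var(X) + Var(N)*E[X]^2
= 31*1564558 + 22*17793^2
= 48501298 + 6964998678
= 7.0135e+09


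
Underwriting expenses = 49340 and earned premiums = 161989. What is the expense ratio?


Expense ratio = expenses / premiums
= 49340 / 161989
= 0.3046


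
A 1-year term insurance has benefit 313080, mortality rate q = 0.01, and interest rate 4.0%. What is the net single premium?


NSP = benefit * q * v
v = 1/(1+i) = 0.961538
NSP = 313080 * 0.01 * 0.961538
= 3010.3846


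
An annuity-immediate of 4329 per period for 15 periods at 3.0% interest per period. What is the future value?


FV = PMT * ((1+i)^n - 1) / i
= 4329 * ((1.03)^15 - 1) / 0.03
= 4329 * (1.557967 - 1) / 0.03
= 80514.6982


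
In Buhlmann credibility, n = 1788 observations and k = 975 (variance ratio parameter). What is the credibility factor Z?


Z = n / (n + k)
= 1788 / (1788 + 975)
= 1788 / 2763
= 0.6471


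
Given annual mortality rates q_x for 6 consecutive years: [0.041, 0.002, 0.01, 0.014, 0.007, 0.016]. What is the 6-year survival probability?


p_k = 1 - q_k for each year
Survival = product of (1 - q_k)
= 0.959 * 0.998 * 0.99 * 0.986 * 0.993 * 0.984
= 0.9129


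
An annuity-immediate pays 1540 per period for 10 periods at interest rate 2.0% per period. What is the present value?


PV = PMT * (1 - (1+i)^(-n)) / i
= 1540 * (1 - (1+0.02)^(-10)) / 0.02
= 1540 * (1 - 0.820348) / 0.02
= 1540 * 8.982585
= 13833.1809


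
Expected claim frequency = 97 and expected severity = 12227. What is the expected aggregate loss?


E[S] = E[N] * E[X]
= 97 * 12227
= 1.1860e+06


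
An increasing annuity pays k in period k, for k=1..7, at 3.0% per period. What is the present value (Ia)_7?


(Ia)_n = sum_{k=1}^{n} k * v^k, v = 1/(1+i)
v = 0.970874
Sum computed term by term:
(Ia)_7 = 24.185


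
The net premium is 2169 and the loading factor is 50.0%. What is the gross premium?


Gross = net * (1 + loading)
= 2169 * (1 + 0.5)
= 2169 * 1.5
= 3253.5


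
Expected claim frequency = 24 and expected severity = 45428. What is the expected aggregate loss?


E[S] = E[N] * E[X]
= 24 * 45428
= 1.0903e+06


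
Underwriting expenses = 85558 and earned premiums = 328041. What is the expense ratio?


Expense ratio = expenses / premiums
= 85558 / 328041
= 0.2608


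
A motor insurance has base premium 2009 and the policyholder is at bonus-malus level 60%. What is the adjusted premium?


adjusted = base * BM_level / 100
= 2009 * 60 / 100
= 2009 * 0.6
= 1205.4


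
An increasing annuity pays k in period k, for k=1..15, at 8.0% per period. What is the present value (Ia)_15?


(Ia)_n = sum_{k=1}^{n} k * v^k, v = 1/(1+i)
v = 0.925926
Sum computed term by term:
(Ia)_15 = 56.4451


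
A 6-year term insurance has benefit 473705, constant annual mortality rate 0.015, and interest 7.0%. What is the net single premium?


NSP = benefit * sum_{k=0}^{n-1} k_p_x * q * v^(k+1)
With constant q=0.015, v=0.934579
Sum = 0.069075
NSP = 473705 * 0.069075
= 32721.1015


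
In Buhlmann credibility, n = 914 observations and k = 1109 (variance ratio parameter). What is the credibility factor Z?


Z = n / (n + k)
= 914 / (914 + 1109)
= 914 / 2023
= 0.4518


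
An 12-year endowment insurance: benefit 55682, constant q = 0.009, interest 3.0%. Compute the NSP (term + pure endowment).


Term component = 4763.764
Pure endowment = 12_p_x * v^12 * benefit = 0.897189 * 0.70138 * 55682 = 35039.0226
NSP = 39802.7866


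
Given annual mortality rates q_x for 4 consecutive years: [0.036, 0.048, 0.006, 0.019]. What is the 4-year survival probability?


p_k = 1 - q_k for each year
Survival = product of (1 - q_k)
= 0.964 * 0.952 * 0.994 * 0.981
= 0.8949


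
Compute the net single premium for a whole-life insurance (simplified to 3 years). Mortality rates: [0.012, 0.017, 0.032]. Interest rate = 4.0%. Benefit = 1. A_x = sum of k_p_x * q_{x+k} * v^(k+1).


v = 0.961538
Year 0: k_p_x=1.0, q=0.012, term=0.011538
Year 1: k_p_x=0.988, q=0.017, term=0.015529
Year 2: k_p_x=0.971204, q=0.032, term=0.027629
A_x = 0.0547


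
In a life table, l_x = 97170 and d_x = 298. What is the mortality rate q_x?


q_x = d_x / l_x
= 298 / 97170
= 0.0031


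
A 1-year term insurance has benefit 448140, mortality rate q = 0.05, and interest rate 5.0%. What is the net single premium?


NSP = benefit * q * v
v = 1/(1+i) = 0.952381
NSP = 448140 * 0.05 * 0.952381
= 21340.0


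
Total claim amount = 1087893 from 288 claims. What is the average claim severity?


severity = total / number
= 1087893 / 288
= 3777.4062


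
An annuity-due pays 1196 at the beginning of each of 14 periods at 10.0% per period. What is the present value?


PV_due = PMT * (1-(1+i)^(-n))/i * (1+i)
PV_immediate = 8810.5582
PV_due = 8810.5582 * 1.1
= 9691.614


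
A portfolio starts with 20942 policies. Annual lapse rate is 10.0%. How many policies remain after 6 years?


remaining = initial * (1 - lapse)^years
= 20942 * (1 - 0.1)^6
= 20942 * 0.531441
= 11129.4374


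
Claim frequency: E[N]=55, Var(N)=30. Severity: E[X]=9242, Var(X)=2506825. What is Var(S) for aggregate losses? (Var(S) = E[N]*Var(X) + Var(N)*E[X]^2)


Var(S) = E[N]*Var(X) + Var(N)*E[X]^2
= 55*2506825 + 30*9242^2
= 137875375 + 2562436920
= 2.7003e+09


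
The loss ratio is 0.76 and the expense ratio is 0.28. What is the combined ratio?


Combined ratio = loss ratio + expense ratio
= 0.76 + 0.28
= 1.04


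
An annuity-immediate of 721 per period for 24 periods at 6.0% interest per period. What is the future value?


FV = PMT * ((1+i)^n - 1) / i
= 721 * ((1.06)^24 - 1) / 0.06
= 721 * (4.048935 - 1) / 0.06
= 36638.0313


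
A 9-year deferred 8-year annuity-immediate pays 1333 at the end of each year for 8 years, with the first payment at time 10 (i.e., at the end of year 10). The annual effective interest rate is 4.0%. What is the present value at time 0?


PV at time 9 of the 8-year annuity-immediate:
a_n = 1333 * (1-(1+0.04)^(-8))/0.04 = 8974.7489
Discount back 9 years to time 0:
PV = 8974.7489 * (1+0.04)^(-9)
= 8974.7489 * 0.702587
= 6305.5395


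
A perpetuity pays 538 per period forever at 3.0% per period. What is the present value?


PV = PMT / i
= 538 / 0.03
= 17933.3333


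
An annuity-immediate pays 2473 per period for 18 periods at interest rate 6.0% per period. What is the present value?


PV = PMT * (1 - (1+i)^(-n)) / i
= 2473 * (1 - (1+0.06)^(-18)) / 0.06
= 2473 * (1 - 0.350344) / 0.06
= 2473 * 10.827603
= 26776.6634


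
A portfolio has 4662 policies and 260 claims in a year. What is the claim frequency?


frequency = claims / policies
= 260 / 4662
= 0.0558


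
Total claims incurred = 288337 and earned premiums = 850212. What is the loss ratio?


Loss ratio = claims / premiums
= 288337 / 850212
= 0.3391


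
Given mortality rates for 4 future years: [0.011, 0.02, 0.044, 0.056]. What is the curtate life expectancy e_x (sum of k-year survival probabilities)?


e_x = sum_{k=1}^{n} k_p_x
k_p_x values:
  1_p_x = 0.989
  2_p_x = 0.96922
  3_p_x = 0.926574
  4_p_x = 0.874686
e_x = 3.7595


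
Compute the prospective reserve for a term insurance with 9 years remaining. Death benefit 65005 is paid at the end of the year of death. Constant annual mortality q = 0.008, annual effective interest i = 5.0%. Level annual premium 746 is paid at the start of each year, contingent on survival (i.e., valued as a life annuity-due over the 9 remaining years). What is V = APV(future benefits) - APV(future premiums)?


v = 1/(1+i) = 0.952381
APV(future benefits) per unit = sum_{k=0}^{8} k_p_x * q * v^(k+1) = 0.05522
APV(future benefits) = 65005 * 0.05522 = 3589.5774
Life annuity-due factor ä_{x:9} = sum_{k=0}^{8} k_p_x * v^k = 7.247628
APV(future premiums) = 746 * 7.247628 = 5406.7301
V = 3589.5774 - 5406.7301
= -1817.1528


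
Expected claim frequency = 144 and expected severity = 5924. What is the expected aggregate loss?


E[S] = E[N] * E[X]
= 144 * 5924
= 853056


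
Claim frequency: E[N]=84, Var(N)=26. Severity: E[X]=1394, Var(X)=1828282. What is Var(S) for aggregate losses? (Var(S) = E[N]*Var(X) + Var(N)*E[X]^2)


Var(S) = E[N]*Var(X) + Var(N)*E[X]^2
= 84*1828282 + 26*1394^2
= 153575688 + 50524136
= 2.0410e+08


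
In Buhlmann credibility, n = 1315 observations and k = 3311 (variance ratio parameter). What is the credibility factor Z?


Z = n / (n + k)
= 1315 / (1315 + 3311)
= 1315 / 4626
= 0.2843


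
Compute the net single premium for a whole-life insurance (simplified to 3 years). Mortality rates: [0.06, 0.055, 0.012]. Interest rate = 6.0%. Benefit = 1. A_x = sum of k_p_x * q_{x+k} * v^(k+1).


v = 0.943396
Year 0: k_p_x=1.0, q=0.06, term=0.056604
Year 1: k_p_x=0.94, q=0.055, term=0.046013
Year 2: k_p_x=0.8883, q=0.012, term=0.00895
A_x = 0.1116


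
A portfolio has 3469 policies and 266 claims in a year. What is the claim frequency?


frequency = claims / policies
= 266 / 3469
= 0.0767


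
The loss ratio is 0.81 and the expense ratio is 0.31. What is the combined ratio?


Combined ratio = loss ratio + expense ratio
= 0.81 + 0.31
= 1.12


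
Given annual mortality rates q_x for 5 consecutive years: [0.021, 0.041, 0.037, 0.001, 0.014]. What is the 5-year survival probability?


p_k = 1 - q_k for each year
Survival = product of (1 - q_k)
= 0.979 * 0.959 * 0.963 * 0.999 * 0.986
= 0.8906


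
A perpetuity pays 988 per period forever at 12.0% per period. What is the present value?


PV = PMT / i
= 988 / 0.12
= 8233.3333


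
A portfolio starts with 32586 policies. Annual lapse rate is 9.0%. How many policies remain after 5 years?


remaining = initial * (1 - lapse)^years
= 32586 * (1 - 0.09)^5
= 32586 * 0.624032
= 20334.7115


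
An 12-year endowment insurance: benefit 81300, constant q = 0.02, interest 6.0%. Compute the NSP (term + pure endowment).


Term component = 12398.653
Pure endowment = 12_p_x * v^12 * benefit = 0.784717 * 0.496969 * 81300 = 31705.3879
NSP = 44104.0409


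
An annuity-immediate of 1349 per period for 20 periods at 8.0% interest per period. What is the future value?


FV = PMT * ((1+i)^n - 1) / i
= 1349 * ((1.08)^20 - 1) / 0.08
= 1349 * (4.660957 - 1) / 0.08
= 61732.8898


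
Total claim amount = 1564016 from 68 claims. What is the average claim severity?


severity = total / number
= 1564016 / 68
= 23000.2353


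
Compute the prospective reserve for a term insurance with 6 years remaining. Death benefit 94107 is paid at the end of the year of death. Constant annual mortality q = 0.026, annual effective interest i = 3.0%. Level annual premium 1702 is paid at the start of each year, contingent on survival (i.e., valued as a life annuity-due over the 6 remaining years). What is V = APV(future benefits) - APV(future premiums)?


v = 1/(1+i) = 0.970874
APV(future benefits) per unit = sum_{k=0}^{5} k_p_x * q * v^(k+1) = 0.132303
APV(future benefits) = 94107 * 0.132303 = 12450.621
Life annuity-due factor ä_{x:6} = sum_{k=0}^{5} k_p_x * v^k = 5.241227
APV(future premiums) = 1702 * 5.241227 = 8920.5682
V = 12450.621 - 8920.5682
= 3530.0528


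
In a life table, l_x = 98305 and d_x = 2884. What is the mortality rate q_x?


q_x = d_x / l_x
= 2884 / 98305
= 0.0293


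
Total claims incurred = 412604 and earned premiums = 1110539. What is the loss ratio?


Loss ratio = claims / premiums
= 412604 / 1110539
= 0.3715


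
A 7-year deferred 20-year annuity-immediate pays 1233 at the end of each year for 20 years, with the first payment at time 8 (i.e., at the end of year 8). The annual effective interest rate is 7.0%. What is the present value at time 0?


PV at time 7 of the 20-year annuity-immediate:
a_n = 1233 * (1-(1+0.07)^(-20))/0.07 = 13062.4196
Discount back 7 years to time 0:
PV = 13062.4196 * (1+0.07)^(-7)
= 13062.4196 * 0.62275
= 8134.6184


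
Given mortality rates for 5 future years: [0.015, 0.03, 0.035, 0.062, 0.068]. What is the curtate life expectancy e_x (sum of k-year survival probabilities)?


e_x = sum_{k=1}^{n} k_p_x
k_p_x values:
  1_p_x = 0.985
  2_p_x = 0.95545
  3_p_x = 0.922009
  4_p_x = 0.864845
  5_p_x = 0.806035
e_x = 4.5333


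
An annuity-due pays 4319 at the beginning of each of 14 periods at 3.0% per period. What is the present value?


PV_due = PMT * (1-(1+i)^(-n))/i * (1+i)
PV_immediate = 48787.7399
PV_due = 48787.7399 * 1.03
= 50251.3721


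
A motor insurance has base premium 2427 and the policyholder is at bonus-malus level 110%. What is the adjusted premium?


adjusted = base * BM_level / 100
= 2427 * 110 / 100
= 2427 * 1.1
= 2669.7


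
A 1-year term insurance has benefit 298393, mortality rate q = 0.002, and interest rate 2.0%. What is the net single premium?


NSP = benefit * q * v
v = 1/(1+i) = 0.980392
NSP = 298393 * 0.002 * 0.980392
= 585.0843


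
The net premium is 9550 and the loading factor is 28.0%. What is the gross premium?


Gross = net * (1 + loading)
= 9550 * (1 + 0.28)
= 9550 * 1.28
= 12224.0


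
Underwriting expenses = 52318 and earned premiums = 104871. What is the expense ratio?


Expense ratio = expenses / premiums
= 52318 / 104871
= 0.4989


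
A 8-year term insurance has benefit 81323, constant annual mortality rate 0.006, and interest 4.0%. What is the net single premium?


NSP = benefit * sum_{k=0}^{n-1} k_p_x * q * v^(k+1)
With constant q=0.006, v=0.961538
Sum = 0.039607
NSP = 81323 * 0.039607
= 3220.9759


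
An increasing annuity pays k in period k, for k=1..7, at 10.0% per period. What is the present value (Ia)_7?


(Ia)_n = sum_{k=1}^{n} k * v^k, v = 1/(1+i)
v = 0.909091
Sum computed term by term:
(Ia)_7 = 17.6315


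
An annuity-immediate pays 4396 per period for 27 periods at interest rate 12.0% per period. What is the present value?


PV = PMT * (1 - (1+i)^(-n)) / i
= 4396 * (1 - (1+0.12)^(-27)) / 0.12
= 4396 * (1 - 0.046894) / 0.12
= 4396 * 7.942554
= 34915.4652


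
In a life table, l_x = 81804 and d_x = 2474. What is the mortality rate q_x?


q_x = d_x / l_x
= 2474 / 81804
= 0.0302


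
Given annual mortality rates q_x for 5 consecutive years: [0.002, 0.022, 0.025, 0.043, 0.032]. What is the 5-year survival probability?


p_k = 1 - q_k for each year
Survival = product of (1 - q_k)
= 0.998 * 0.978 * 0.975 * 0.957 * 0.968
= 0.8816


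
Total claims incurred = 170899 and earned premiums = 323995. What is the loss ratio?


Loss ratio = claims / premiums
= 170899 / 323995
= 0.5275


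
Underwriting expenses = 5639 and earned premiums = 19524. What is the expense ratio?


Expense ratio = expenses / premiums
= 5639 / 19524
= 0.2888


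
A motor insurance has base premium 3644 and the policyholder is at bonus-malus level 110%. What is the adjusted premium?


adjusted = base * BM_level / 100
= 3644 * 110 / 100
= 3644 * 1.1
= 4008.4


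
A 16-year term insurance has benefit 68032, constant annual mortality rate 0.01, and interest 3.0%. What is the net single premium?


NSP = benefit * sum_{k=0}^{n-1} k_p_x * q * v^(k+1)
With constant q=0.01, v=0.970874
Sum = 0.11735
NSP = 68032 * 0.11735
= 7983.5495


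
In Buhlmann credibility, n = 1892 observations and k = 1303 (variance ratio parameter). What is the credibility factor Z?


Z = n / (n + k)
= 1892 / (1892 + 1303)
= 1892 / 3195
= 0.5922


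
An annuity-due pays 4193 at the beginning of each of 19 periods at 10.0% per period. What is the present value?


PV_due = PMT * (1-(1+i)^(-n))/i * (1+i)
PV_immediate = 35074.1099
PV_due = 35074.1099 * 1.1
= 38581.5209


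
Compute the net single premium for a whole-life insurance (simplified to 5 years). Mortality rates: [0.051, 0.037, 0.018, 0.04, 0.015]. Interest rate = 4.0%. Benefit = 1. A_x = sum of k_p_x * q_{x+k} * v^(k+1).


v = 0.961538
Year 0: k_p_x=1.0, q=0.051, term=0.049038
Year 1: k_p_x=0.949, q=0.037, term=0.032464
Year 2: k_p_x=0.913887, q=0.018, term=0.014624
Year 3: k_p_x=0.897437, q=0.04, term=0.030685
Year 4: k_p_x=0.86154, q=0.015, term=0.010622
A_x = 0.1374


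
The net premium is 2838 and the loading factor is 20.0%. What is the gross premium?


Gross = net * (1 + loading)
= 2838 * (1 + 0.2)
= 2838 * 1.2
= 3405.6


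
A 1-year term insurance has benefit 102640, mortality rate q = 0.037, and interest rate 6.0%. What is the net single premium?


NSP = benefit * q * v
v = 1/(1+i) = 0.943396
NSP = 102640 * 0.037 * 0.943396
= 3582.717


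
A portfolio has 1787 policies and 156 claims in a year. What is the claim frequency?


frequency = claims / policies
= 156 / 1787
= 0.0873


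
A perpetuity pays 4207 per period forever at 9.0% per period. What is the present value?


PV = PMT / i
= 4207 / 0.09
= 46744.4444


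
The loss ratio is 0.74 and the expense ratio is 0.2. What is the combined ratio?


Combined ratio = loss ratio + expense ratio
= 0.74 + 0.2
= 0.94


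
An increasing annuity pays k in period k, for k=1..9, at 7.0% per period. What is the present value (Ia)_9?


(Ia)_n = sum_{k=1}^{n} k * v^k, v = 1/(1+i)
v = 0.934579
Sum computed term by term:
(Ia)_9 = 29.6556


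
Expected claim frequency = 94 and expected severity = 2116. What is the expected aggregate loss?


E[S] = E[N] * E[X]
= 94 * 2116
= 198904


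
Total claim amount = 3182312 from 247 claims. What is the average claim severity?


severity = total / number
= 3182312 / 247
= 12883.8543


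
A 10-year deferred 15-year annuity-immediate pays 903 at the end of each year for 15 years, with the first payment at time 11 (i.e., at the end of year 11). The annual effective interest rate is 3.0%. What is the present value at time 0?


PV at time 10 of the 15-year annuity-immediate:
a_n = 903 * (1-(1+0.03)^(-15))/0.03 = 10779.9554
Discount back 10 years to time 0:
PV = 10779.9554 * (1+0.03)^(-10)
= 10779.9554 * 0.744094
= 8021.2992


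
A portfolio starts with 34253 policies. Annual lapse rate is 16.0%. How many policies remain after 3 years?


remaining = initial * (1 - lapse)^years
= 34253 * (1 - 0.16)^3
= 34253 * 0.592704
= 20301.8901


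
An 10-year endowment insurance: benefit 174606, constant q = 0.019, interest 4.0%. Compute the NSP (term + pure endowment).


Term component = 24873.2835
Pure endowment = 10_p_x * v^10 * benefit = 0.825449 * 0.675564 * 174606 = 97367.9091
NSP = 122241.1926


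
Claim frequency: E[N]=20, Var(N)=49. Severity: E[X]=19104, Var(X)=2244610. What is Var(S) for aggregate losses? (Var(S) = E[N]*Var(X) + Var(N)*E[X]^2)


Var(S) = E[N]*Var(X) + Var(N)*E[X]^2
= 20*2244610 + 49*19104^2
= 44892200 + 17883177984
= 1.7928e+10


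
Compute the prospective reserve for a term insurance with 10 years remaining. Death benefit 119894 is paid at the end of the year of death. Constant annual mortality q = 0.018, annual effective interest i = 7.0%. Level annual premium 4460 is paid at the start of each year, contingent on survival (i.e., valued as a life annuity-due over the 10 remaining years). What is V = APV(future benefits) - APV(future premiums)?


v = 1/(1+i) = 0.934579
APV(future benefits) per unit = sum_{k=0}^{9} k_p_x * q * v^(k+1) = 0.117836
APV(future benefits) = 119894 * 0.117836 = 14127.8179
Life annuity-due factor ä_{x:10} = sum_{k=0}^{9} k_p_x * v^k = 7.00469
APV(future premiums) = 4460 * 7.00469 = 31240.9168
V = 14127.8179 - 31240.9168
= -17113.0989


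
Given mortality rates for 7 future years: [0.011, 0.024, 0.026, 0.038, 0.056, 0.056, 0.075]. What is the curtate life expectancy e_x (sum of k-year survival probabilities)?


e_x = sum_{k=1}^{n} k_p_x
k_p_x values:
  1_p_x = 0.989
  2_p_x = 0.965264
  3_p_x = 0.940167
  4_p_x = 0.904441
  5_p_x = 0.853792
  6_p_x = 0.80598
  7_p_x = 0.745531
e_x = 6.2042


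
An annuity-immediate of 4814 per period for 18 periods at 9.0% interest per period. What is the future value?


FV = PMT * ((1+i)^n - 1) / i
= 4814 * ((1.09)^18 - 1) / 0.09
= 4814 * (4.71712 - 1) / 0.09
= 198824.641


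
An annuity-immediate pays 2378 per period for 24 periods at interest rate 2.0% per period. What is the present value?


PV = PMT * (1 - (1+i)^(-n)) / i
= 2378 * (1 - (1+0.02)^(-24)) / 0.02
= 2378 * (1 - 0.621721) / 0.02
= 2378 * 18.913926
= 44977.3151


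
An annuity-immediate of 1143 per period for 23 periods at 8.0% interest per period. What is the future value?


FV = PMT * ((1+i)^n - 1) / i
= 1143 * ((1.08)^23 - 1) / 0.08
= 1143 * (5.871464 - 1) / 0.08
= 69601.0368


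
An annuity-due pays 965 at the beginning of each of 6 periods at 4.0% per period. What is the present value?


PV_due = PMT * (1-(1+i)^(-n))/i * (1+i)
PV_immediate = 5058.6621
PV_due = 5058.6621 * 1.04
= 5261.0085


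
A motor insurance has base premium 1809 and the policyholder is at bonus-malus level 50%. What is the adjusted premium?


adjusted = base * BM_level / 100
= 1809 * 50 / 100
= 1809 * 0.5
= 904.5


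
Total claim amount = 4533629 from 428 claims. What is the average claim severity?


severity = total / number
= 4533629 / 428
= 10592.5911


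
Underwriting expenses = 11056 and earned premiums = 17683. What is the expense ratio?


Expense ratio = expenses / premiums
= 11056 / 17683
= 0.6252


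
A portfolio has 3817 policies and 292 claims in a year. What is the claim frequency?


frequency = claims / policies
= 292 / 3817
= 0.0765


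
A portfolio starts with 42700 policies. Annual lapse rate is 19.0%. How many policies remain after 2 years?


remaining = initial * (1 - lapse)^years
= 42700 * (1 - 0.19)^2
= 42700 * 0.6561
= 28015.47


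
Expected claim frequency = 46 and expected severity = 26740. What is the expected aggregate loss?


E[S] = E[N] * E[X]
= 46 * 26740
= 1.2300e+06


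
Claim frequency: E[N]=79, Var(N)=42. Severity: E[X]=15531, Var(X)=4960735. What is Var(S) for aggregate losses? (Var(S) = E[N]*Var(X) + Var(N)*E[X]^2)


Var(S) = E[N]*Var(X) + Var(N)*E[X]^2
= 79*4960735 + 42*15531^2
= 391898065 + 10130902362
= 1.0523e+10


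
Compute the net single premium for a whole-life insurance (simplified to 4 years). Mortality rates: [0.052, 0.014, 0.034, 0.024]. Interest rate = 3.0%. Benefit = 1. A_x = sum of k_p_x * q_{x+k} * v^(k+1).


v = 0.970874
Year 0: k_p_x=1.0, q=0.052, term=0.050485
Year 1: k_p_x=0.948, q=0.014, term=0.01251
Year 2: k_p_x=0.934728, q=0.034, term=0.029084
Year 3: k_p_x=0.902947, q=0.024, term=0.019254
A_x = 0.1113


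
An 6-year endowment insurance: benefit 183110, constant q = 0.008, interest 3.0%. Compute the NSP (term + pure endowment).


Term component = 7783.8915
Pure endowment = 6_p_x * v^6 * benefit = 0.95295 * 0.837484 * 183110 = 146136.5154
NSP = 153920.4069


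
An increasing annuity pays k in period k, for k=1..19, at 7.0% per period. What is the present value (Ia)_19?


(Ia)_n = sum_{k=1}^{n} k * v^k, v = 1/(1+i)
v = 0.934579
Sum computed term by term:
(Ia)_19 = 82.9347


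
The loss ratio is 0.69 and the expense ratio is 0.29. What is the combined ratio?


Combined ratio = loss ratio + expense ratio
= 0.69 + 0.29
= 0.98


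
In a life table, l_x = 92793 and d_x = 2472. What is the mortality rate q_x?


q_x = d_x / l_x
= 2472 / 92793
= 0.0266


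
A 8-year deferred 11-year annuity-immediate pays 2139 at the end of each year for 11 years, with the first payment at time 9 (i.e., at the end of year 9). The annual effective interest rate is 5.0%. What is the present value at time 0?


PV at time 8 of the 11-year annuity-immediate:
a_n = 2139 * (1-(1+0.05)^(-11))/0.05 = 17767.42
Discount back 8 years to time 0:
PV = 17767.42 * (1+0.05)^(-8)
= 17767.42 * 0.676839
= 12025.6892


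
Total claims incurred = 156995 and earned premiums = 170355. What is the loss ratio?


Loss ratio = claims / premiums
= 156995 / 170355
= 0.9216


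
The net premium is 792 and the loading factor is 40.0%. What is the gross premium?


Gross = net * (1 + loading)
= 792 * (1 + 0.4)
= 792 * 1.4
= 1108.8


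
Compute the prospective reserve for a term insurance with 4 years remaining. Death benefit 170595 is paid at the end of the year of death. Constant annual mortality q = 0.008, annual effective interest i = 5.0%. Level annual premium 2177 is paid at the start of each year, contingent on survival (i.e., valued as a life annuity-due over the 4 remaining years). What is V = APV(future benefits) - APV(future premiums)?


v = 1/(1+i) = 0.952381
APV(future benefits) per unit = sum_{k=0}^{3} k_p_x * q * v^(k+1) = 0.028043
APV(future benefits) = 170595 * 0.028043 = 4783.949
Life annuity-due factor ä_{x:4} = sum_{k=0}^{3} k_p_x * v^k = 3.680608
APV(future premiums) = 2177 * 3.680608 = 8012.6833
V = 4783.949 - 8012.6833
= -3228.7344


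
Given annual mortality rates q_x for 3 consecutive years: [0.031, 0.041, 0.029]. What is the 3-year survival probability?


p_k = 1 - q_k for each year
Survival = product of (1 - q_k)
= 0.969 * 0.959 * 0.971
= 0.9023


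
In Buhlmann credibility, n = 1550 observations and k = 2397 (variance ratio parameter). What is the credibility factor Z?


Z = n / (n + k)
= 1550 / (1550 + 2397)
= 1550 / 3947
= 0.3927


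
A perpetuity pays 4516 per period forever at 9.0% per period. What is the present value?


PV = PMT / i
= 4516 / 0.09
= 50177.7778


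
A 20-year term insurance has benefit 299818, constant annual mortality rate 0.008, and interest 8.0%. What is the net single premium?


NSP = benefit * sum_{k=0}^{n-1} k_p_x * q * v^(k+1)
With constant q=0.008, v=0.925926
Sum = 0.074299
NSP = 299818 * 0.074299
= 22276.2505


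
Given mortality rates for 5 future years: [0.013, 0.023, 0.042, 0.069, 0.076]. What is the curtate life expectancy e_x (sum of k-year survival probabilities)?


e_x = sum_{k=1}^{n} k_p_x
k_p_x values:
  1_p_x = 0.987
  2_p_x = 0.964299
  3_p_x = 0.923798
  4_p_x = 0.860056
  5_p_x = 0.794692
e_x = 4.5298


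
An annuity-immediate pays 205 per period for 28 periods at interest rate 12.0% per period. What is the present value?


PV = PMT * (1 - (1+i)^(-n)) / i
= 205 * (1 - (1+0.12)^(-28)) / 0.12
= 205 * (1 - 0.041869) / 0.12
= 205 * 7.984423
= 1636.8067


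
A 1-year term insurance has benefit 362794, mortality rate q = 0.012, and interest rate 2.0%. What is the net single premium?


NSP = benefit * q * v
v = 1/(1+i) = 0.980392
NSP = 362794 * 0.012 * 0.980392
= 4268.1647


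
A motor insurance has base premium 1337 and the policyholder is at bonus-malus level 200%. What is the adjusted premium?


adjusted = base * BM_level / 100
= 1337 * 200 / 100
= 1337 * 2.0
= 2674.0


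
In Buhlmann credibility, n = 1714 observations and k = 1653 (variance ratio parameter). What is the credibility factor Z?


Z = n / (n + k)
= 1714 / (1714 + 1653)
= 1714 / 3367
= 0.5091


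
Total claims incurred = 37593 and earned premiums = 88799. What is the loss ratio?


Loss ratio = claims / premiums
= 37593 / 88799
= 0.4233


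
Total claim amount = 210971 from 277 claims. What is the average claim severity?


severity = total / number
= 210971 / 277
= 761.6282


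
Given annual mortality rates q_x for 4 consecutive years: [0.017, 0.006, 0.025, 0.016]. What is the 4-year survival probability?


p_k = 1 - q_k for each year
Survival = product of (1 - q_k)
= 0.983 * 0.994 * 0.975 * 0.984
= 0.9374


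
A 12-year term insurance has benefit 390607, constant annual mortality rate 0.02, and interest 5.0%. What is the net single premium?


NSP = benefit * sum_{k=0}^{n-1} k_p_x * q * v^(k+1)
With constant q=0.02, v=0.952381
Sum = 0.160869
NSP = 390607 * 0.160869
= 62836.4309


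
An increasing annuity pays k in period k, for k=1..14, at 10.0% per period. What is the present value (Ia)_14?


(Ia)_n = sum_{k=1}^{n} k * v^k, v = 1/(1+i)
v = 0.909091
Sum computed term by term:
(Ia)_14 = 44.1672


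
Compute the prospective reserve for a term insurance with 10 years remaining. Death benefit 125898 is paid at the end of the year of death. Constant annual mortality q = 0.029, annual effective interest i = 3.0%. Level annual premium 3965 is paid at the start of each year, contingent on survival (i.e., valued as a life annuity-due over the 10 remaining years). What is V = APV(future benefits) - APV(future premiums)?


v = 1/(1+i) = 0.970874
APV(future benefits) per unit = sum_{k=0}^{9} k_p_x * q * v^(k+1) = 0.219026
APV(future benefits) = 125898 * 0.219026 = 27574.8998
Life annuity-due factor ä_{x:10} = sum_{k=0}^{9} k_p_x * v^k = 7.779189
APV(future premiums) = 3965 * 7.779189 = 30844.4855
V = 27574.8998 - 30844.4855
= -3269.5857


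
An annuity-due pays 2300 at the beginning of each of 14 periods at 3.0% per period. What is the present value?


PV_due = PMT * (1-(1+i)^(-n))/i * (1+i)
PV_immediate = 25980.9682
PV_due = 25980.9682 * 1.03
= 26760.3973


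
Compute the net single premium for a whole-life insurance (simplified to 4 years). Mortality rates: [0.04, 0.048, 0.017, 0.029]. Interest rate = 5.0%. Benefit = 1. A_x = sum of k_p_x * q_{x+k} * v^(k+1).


v = 0.952381
Year 0: k_p_x=1.0, q=0.04, term=0.038095
Year 1: k_p_x=0.96, q=0.048, term=0.041796
Year 2: k_p_x=0.91392, q=0.017, term=0.013421
Year 3: k_p_x=0.898383, q=0.029, term=0.021434
A_x = 0.1147


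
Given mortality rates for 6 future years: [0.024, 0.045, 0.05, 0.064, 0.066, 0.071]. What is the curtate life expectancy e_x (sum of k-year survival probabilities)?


e_x = sum_{k=1}^{n} k_p_x
k_p_x values:
  1_p_x = 0.976
  2_p_x = 0.93208
  3_p_x = 0.885476
  4_p_x = 0.828806
  5_p_x = 0.774104
  6_p_x = 0.719143
e_x = 5.1156


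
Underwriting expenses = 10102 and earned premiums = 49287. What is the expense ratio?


Expense ratio = expenses / premiums
= 10102 / 49287
= 0.205


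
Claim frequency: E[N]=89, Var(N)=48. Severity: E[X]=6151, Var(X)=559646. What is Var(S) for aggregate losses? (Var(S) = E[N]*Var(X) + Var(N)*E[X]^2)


Var(S) = E[N]*Var(X) + Var(N)*E[X]^2
= 89*559646 + 48*6151^2
= 49808494 + 1816070448
= 1.8659e+09


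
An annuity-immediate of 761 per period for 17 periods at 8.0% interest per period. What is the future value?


FV = PMT * ((1+i)^n - 1) / i
= 761 * ((1.08)^17 - 1) / 0.08
= 761 * (3.700018 - 1) / 0.08
= 25683.9217


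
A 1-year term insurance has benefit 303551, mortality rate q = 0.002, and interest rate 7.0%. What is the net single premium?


NSP = benefit * q * v
v = 1/(1+i) = 0.934579
NSP = 303551 * 0.002 * 0.934579
= 567.385


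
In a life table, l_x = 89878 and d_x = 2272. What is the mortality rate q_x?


q_x = d_x / l_x
= 2272 / 89878
= 0.0253


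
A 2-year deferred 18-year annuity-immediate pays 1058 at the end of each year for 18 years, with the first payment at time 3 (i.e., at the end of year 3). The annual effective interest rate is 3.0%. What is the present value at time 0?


PV at time 2 of the 18-year annuity-immediate:
a_n = 1058 * (1-(1+0.03)^(-18))/0.03 = 14551.2168
Discount back 2 years to time 0:
PV = 14551.2168 * (1+0.03)^(-2)
= 14551.2168 * 0.942596
= 13715.9175


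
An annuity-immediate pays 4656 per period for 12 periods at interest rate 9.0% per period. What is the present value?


PV = PMT * (1 - (1+i)^(-n)) / i
= 4656 * (1 - (1+0.09)^(-12)) / 0.09
= 4656 * (1 - 0.355535) / 0.09
= 4656 * 7.160725
= 33340.3369


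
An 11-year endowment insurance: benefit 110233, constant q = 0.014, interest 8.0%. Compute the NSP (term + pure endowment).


Term component = 10387.9689
Pure endowment = 11_p_x * v^11 * benefit = 0.85634 * 0.428883 * 110233 = 40485.2086
NSP = 50873.1775


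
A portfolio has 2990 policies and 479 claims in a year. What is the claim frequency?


frequency = claims / policies
= 479 / 2990
= 0.1602


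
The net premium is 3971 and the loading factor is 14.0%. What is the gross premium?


Gross = net * (1 + loading)
= 3971 * (1 + 0.14)
= 3971 * 1.14
= 4526.94


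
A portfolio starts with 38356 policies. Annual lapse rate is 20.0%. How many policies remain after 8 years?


remaining = initial * (1 - lapse)^years
= 38356 * (1 - 0.2)^8
= 38356 * 0.167772
= 6435.069


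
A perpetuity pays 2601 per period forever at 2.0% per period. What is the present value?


PV = PMT / i
= 2601 / 0.02
= 130050.0
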